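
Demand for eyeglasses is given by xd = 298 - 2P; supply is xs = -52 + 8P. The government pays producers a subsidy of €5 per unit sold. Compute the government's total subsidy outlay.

Pre-subsidy: 298 - 2P = -52 + 8P gives P* = 35, x* = 228.
With the subsidy, sellers receive Ps = Pb + 5 for each unit, where Pb is the price buyers pay.
Supply in terms of Pb becomes xs = -52 + 8(Pb + 5) = -12 + 8Pb. Setting this equal to demand: 298 - 2Pb = -12 + 8Pb, so Pb = 31.
Sellers receive Ps = 31 + 5 = 36; x' = 298 − 2·31 = 236.
Government outlay = subsidy × quantity = 5 × 236 = 1180.

Government cost = €1180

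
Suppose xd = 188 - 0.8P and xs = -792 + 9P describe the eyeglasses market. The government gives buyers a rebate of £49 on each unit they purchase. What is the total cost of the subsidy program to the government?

Government cost = £7056

Pre-subsidy: 188 - 0.8P = -792 + 9P gives P* = 100, x* = 108.
With the rebate, buyers effectively pay Pb = Ps − 49, where Ps is the price sellers receive.
Demand in terms of Ps becomes xd = 188 − 0.8(Ps − 49) = 227.2 - 0.8Ps. Setting this equal to supply: 227.2 - 0.8Ps = -792 + 9Ps, so Ps = 104.
Buyers pay Pb = 104 − 49 = 55; x' = -792 + 9·104 = 144.
Government outlay = subsidy × quantity = 49 × 144 = 7056.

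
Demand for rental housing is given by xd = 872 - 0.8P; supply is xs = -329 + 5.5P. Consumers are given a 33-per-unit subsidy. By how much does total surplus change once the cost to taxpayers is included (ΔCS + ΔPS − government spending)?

Pre-subsidy: 872 - 0.8P = -329 + 5.5P gives P* = 12010/63, x* = 45328/63.
With the rebate, buyers effectively pay Pb = Ps − 33, where Ps is the price sellers receive.
Demand in terms of Ps becomes xd = 872 − 0.8(Ps − 33) = 898.4 - 0.8Ps. Setting this equal to supply: 898.4 - 0.8Ps = -329 + 5.5Ps, so Ps = 12274/63.
Buyers pay Pb = 12274/63 − 33 = 10195/63; x' = -329 + 5.5·(12274/63) = 46780/63.
ΔCS = ½(45328/63 + 46780/63)(12010/63 − 10195/63) = 27862670/1323; ΔPS = ½(45328/63 + 46780/63)(12274/63 − 12010/63) = 4052752/1323.
Government spending = 33 × 46780/63 = 514580/21.
Net change = 27862670/1323 + 4052752/1323 − 514580/21 = -2662/7. The loss equals the DWL triangle ½·33·484/21.

Net change in total surplus = -2662/7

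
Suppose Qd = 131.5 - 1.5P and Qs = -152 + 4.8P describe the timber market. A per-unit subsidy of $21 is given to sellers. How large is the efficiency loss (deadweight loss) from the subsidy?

Deadweight loss = $252

Pre-subsidy: 131.5 - 1.5P = -152 + 4.8P gives P* = 45, Q* = 64.
With the subsidy, sellers receive Ps = Pb + 21 for each unit, where Pb is the price buyers pay.
Supply in terms of Pb becomes Qs = -152 + 4.8(Pb + 21) = -51.2 + 4.8Pb. Setting this equal to demand: 131.5 - 1.5Pb = -51.2 + 4.8Pb, so Pb = 29.
Sellers receive Ps = 29 + 21 = 50; Q' = 131.5 − 1.5·29 = 88.
The subsidy expands output by 88 − 64 = 24 past the efficient level; on those units the gap between marginal cost and willingness to pay runs from 0 up to 21.
DWL = ½ × 21 × 24 = 252.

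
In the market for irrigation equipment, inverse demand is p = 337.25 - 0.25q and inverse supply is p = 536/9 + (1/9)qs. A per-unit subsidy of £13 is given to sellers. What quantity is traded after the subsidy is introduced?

q' = 805

Pre-subsidy: 337.25 - 0.25q = 536/9 + (1/9)q gives q* = 769 and p* = 145.
With the subsidy, sellers receive ps = pb + 13 for each unit, where pb is the price buyers pay.
On the curves, pb = 337.25 - 0.25q and ps = 536/9 + (1/9)q; the wedge ps − pb = 13 gives 536/9 + (1/9)q − (337.25 - 0.25q) = 13, so q' = 805.
Then pb = 337.25 − 0.25·805 = 136 and ps = 536/9 + (1/9)·805 = 149.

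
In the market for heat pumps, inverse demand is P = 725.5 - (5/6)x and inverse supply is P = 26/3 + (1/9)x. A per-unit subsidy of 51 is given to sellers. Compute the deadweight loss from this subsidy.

Pre-subsidy: 725.5 - (5/6)x = 26/3 + (1/9)x gives x* = 759 and P* = 93.
With the subsidy, sellers receive Ps = Pb + 51 for each unit, where Pb is the price buyers pay.
On the curves, Pb = 725.5 - (5/6)x and Ps = 26/3 + (1/9)x; the wedge Ps − Pb = 51 gives 26/3 + (1/9)x − (725.5 - (5/6)x) = 51, so x' = 813.
Then Pb = 725.5 − (5/6)·813 = 48 and Ps = 26/3 + (1/9)·813 = 99.
The subsidy expands output by 813 − 759 = 54 past the efficient level; on those units the gap between marginal cost and willingness to pay runs from 0 up to 51.
DWL = ½ × 51 × 54 = 1377.

Deadweight loss = 1377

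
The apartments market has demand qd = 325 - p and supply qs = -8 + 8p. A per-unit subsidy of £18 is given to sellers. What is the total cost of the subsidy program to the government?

Government cost = £5472

Pre-subsidy: 325 - p = -8 + 8p gives p* = 37, q* = 288.
With the subsidy, sellers receive ps = pb + 18 for each unit, where pb is the price buyers pay.
Supply in terms of pb becomes qs = -8 + 8(pb + 18) = 136 + 8pb. Setting this equal to demand: 325 - pb = 136 + 8pb, so pb = 21.
Sellers receive ps = 21 + 18 = 39; q' = 325 − 1·21 = 304.
Government outlay = subsidy × quantity = 18 × 304 = 5472.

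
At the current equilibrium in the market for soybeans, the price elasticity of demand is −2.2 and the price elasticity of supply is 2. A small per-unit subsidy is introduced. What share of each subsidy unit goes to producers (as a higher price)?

For a small subsidy around the equilibrium, the benefit split depends on the relative slopes, which at a point are proportional to the elasticities.
Buyer share = εs/(εs + |εd|) = 2/(2 + 2.2) = 10/21; seller share = |εd|/(εs + |εd|) = 11/21.
So producers capture 11/21 of the subsidy.

Producer share = 11/21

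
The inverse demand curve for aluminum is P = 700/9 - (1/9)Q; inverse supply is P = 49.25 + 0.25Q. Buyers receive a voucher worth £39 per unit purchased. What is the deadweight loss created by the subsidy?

Deadweight loss = £2106

Pre-subsidy: 700/9 - (1/9)Q = 49.25 + 0.25Q gives Q* = 79 and P* = 69.
With the rebate, buyers effectively pay Pb = Ps − 39, where Ps is the price sellers receive.
On the curves, Pb = 700/9 - (1/9)Q and Ps = 49.25 + 0.25Q; the wedge Ps − Pb = 39 gives 49.25 + 0.25Q − (700/9 - (1/9)Q) = 39, so Q' = 187.
Then Pb = 700/9 − (1/9)·187 = 57 and Ps = 49.25 + 0.25·187 = 96.
The subsidy expands output by 187 − 79 = 108 past the efficient level; on those units the gap between marginal cost and willingness to pay runs from 0 up to 39.
DWL = ½ × 39 × 108 = 2106.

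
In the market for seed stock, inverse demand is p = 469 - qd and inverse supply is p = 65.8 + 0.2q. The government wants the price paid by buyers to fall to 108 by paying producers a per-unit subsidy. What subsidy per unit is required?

At a buyer price of 108, quantity demanded is 469 − 1·108 = 361.
Sellers supply 361 only when they receive ps = 65.8 + 0.2·361 = 138.
s = ps − pb = 138 − 108 = 30.

Required subsidy s = 30 per unit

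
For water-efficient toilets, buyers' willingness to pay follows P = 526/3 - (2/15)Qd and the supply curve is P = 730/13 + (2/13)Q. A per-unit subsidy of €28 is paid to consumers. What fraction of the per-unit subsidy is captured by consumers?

Pre-subsidy: 526/3 - (2/15)Q = 730/13 + (2/13)Q gives Q* = 415 and P* = 120.
With the rebate, buyers effectively pay Pb = Ps − 28, where Ps is the price sellers receive.
On the curves, Pb = 526/3 - (2/15)Q and Ps = 730/13 + (2/13)Q; the wedge Ps − Pb = 28 gives 730/13 + (2/13)Q − (526/3 - (2/15)Q) = 28, so Q' = 512.5.
Then Pb = 526/3 − (2/15)·512.5 = 107 and Ps = 730/13 + (2/13)·512.5 = 135.
Buyers' price falls by P* − Pb = 120 − 107 = 13; sellers' price rises by Ps − P* = 135 − 120 = 15.
So consumers capture 13/28 = 13/28 of each unit of subsidy.

Consumer share = 13/28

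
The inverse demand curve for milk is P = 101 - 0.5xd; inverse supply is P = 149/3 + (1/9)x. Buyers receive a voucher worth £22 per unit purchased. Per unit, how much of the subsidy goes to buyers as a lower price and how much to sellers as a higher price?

Buyers gain £18 per unit; sellers gain £4 per unit

Pre-subsidy: 101 - 0.5x = 149/3 + (1/9)x gives x* = 84 and P* = 59.
With the rebate, buyers effectively pay Pb = Ps − 22, where Ps is the price sellers receive.
On the curves, Pb = 101 - 0.5x and Ps = 149/3 + (1/9)x; the wedge Ps − Pb = 22 gives 149/3 + (1/9)x − (101 - 0.5x) = 22, so x' = 120.
Then Pb = 101 − 0.5·120 = 41 and Ps = 149/3 + (1/9)·120 = 63.
Buyers' price falls by P* − Pb = 59 − 41 = 18; sellers' price rises by Ps − P* = 63 − 59 = 4.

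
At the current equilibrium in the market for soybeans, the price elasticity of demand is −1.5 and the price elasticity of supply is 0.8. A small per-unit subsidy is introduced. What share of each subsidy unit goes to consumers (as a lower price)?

For a small subsidy around the equilibrium, the benefit split depends on the relative slopes, which at a point are proportional to the elasticities.
Buyer share = εs/(εs + |εd|) = 0.8/(0.8 + 1.5) = 8/23; seller share = |εd|/(εs + |εd|) = 15/23.

Consumer share = 8/23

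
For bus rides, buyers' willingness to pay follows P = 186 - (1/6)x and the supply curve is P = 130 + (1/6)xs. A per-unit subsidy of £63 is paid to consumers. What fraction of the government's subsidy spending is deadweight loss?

DWL / government spending = 9/34

Pre-subsidy: 186 - (1/6)x = 130 + (1/6)x gives x* = 168 and P* = 158.
With the rebate, buyers effectively pay Pb = Ps − 63, where Ps is the price sellers receive.
On the curves, Pb = 186 - (1/6)x and Ps = 130 + (1/6)x; the wedge Ps − Pb = 63 gives 130 + (1/6)x − (186 - (1/6)x) = 63, so x' = 357.
Then Pb = 186 − (1/6)·357 = 126.5 and Ps = 130 + (1/6)·357 = 189.5.
ΔCS = ½(168 + 357)(158 − 126.5) = 8268.75; ΔPS = ½(168 + 357)(189.5 − 158) = 8268.75.
Government spending = 63 × 357 = 22491.
DWL = ½ × 63 × (357 − 168) = 5953.5; fraction = 5953.5 / 22491 = 9/34.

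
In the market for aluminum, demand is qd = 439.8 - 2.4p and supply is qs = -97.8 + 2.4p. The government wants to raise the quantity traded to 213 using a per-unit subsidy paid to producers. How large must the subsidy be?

At q = 213, invert demand for the buyer price: pb = (439.8 − 213)/2.4 = 94.5; invert supply for the seller price: ps = (213 − (-97.8))/2.4 = 129.5.
The subsidy must fill the gap: s = ps − pb = 129.5 − 94.5 = 35.

Required subsidy s = 35 per unit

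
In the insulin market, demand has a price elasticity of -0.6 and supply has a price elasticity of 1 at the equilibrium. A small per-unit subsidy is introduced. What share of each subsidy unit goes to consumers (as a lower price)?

Consumer share = 0.625

For a small subsidy around the equilibrium, the benefit split depends on the relative slopes, which at a point are proportional to the elasticities.
Buyer share = εs/(εs + |εd|) = 1/(1 + 0.6) = 0.625; seller share = |εd|/(εs + |εd|) = 0.375.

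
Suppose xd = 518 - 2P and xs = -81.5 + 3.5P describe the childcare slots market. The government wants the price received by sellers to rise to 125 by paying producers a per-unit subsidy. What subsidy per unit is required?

Required subsidy s = 44 per unit

At a seller price of 125, quantity supplied is -81.5 + 3.5·125 = 356.
Buyers absorb 356 only when they pay Pb with 518 − 2·Pb = 356, i.e. Pb = 81.
s = Ps − Pb = 125 − 81 = 44.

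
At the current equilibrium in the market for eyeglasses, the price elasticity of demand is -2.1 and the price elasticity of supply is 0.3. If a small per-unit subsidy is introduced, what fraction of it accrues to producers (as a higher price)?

Producer share = 0.875

For a small subsidy around the equilibrium, the benefit split depends on the relative slopes, which at a point are proportional to the elasticities.
Buyer share = εs/(εs + |εd|) = 0.3/(0.3 + 2.1) = 0.125; seller share = |εd|/(εs + |εd|) = 0.875.
So producers capture 0.875 of the subsidy.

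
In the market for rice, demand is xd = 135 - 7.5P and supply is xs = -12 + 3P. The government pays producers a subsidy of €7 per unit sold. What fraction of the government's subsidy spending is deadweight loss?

DWL / government spending = 1/6

Pre-subsidy: 135 - 7.5P = -12 + 3P gives P* = 14, x* = 30.
With the subsidy, sellers receive Ps = Pb + 7 for each unit, where Pb is the price buyers pay.
Supply in terms of Pb becomes xs = -12 + 3(Pb + 7) = 9 + 3Pb. Setting this equal to demand: 135 - 7.5Pb = 9 + 3Pb, so Pb = 12.
Sellers receive Ps = 12 + 7 = 19; x' = 135 − 7.5·12 = 45.
ΔCS = ½(30 + 45)(14 − 12) = 75; ΔPS = ½(30 + 45)(19 − 14) = 187.5.
Government spending = 7 × 45 = 315.
DWL = ½ × 7 × (45 − 30) = 52.5; fraction = 52.5 / 315 = 1/6.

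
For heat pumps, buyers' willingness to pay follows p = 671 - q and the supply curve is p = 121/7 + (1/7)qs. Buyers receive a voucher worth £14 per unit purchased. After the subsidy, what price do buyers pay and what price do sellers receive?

Pre-subsidy: 671 - q = 121/7 + (1/7)q gives q* = 572 and p* = 99.
With the rebate, buyers effectively pay pb = ps − 14, where ps is the price sellers receive.
On the curves, pb = 671 - q and ps = 121/7 + (1/7)q; the wedge ps − pb = 14 gives 121/7 + (1/7)q − (671 - q) = 14, so q' = 584.25.
Then pb = 671 − 1·584.25 = 86.75 and ps = 121/7 + (1/7)·584.25 = 100.75.

Buyers pay £86.75; sellers receive £100.75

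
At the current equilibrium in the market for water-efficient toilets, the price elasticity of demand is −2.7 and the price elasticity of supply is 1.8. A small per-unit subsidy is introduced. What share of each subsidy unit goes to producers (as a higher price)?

Producer share = 0.6

For a small subsidy around the equilibrium, the benefit split depends on the relative slopes, which at a point are proportional to the elasticities.
Buyer share = εs/(εs + |εd|) = 1.8/(1.8 + 2.7) = 0.4; seller share = |εd|/(εs + |εd|) = 0.6.
So producers capture 0.6 of the subsidy.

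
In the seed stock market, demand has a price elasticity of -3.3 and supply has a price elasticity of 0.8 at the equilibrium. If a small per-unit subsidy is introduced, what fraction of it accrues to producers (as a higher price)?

Producer share = 33/41

For a small subsidy around the equilibrium, the benefit split depends on the relative slopes, which at a point are proportional to the elasticities.
Buyer share = εs/(εs + |εd|) = 0.8/(0.8 + 3.3) = 8/41; seller share = |εd|/(εs + |εd|) = 33/41.
So producers capture 33/41 of the subsidy.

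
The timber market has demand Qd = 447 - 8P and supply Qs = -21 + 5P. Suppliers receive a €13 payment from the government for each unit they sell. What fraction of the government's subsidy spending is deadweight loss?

DWL / government spending = 20/199

Pre-subsidy: 447 - 8P = -21 + 5P gives P* = 36, Q* = 159.
With the subsidy, sellers receive Ps = Pb + 13 for each unit, where Pb is the price buyers pay.
Supply in terms of Pb becomes Qs = -21 + 5(Pb + 13) = 44 + 5Pb. Setting this equal to demand: 447 - 8Pb = 44 + 5Pb, so Pb = 31.
Sellers receive Ps = 31 + 13 = 44; Q' = 447 − 8·31 = 199.
ΔCS = ½(159 + 199)(36 − 31) = 895; ΔPS = ½(159 + 199)(44 − 36) = 1432.
Government spending = 13 × 199 = 2587.
DWL = ½ × 13 × (199 − 159) = 260; fraction = 260 / 2587 = 20/199.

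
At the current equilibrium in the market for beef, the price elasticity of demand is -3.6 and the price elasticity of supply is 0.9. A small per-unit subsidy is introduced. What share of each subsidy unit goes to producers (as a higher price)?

For a small subsidy around the equilibrium, the benefit split depends on the relative slopes, which at a point are proportional to the elasticities.
Buyer share = εs/(εs + |εd|) = 0.9/(0.9 + 3.6) = 0.2; seller share = |εd|/(εs + |εd|) = 0.8.
So producers capture 0.8 of the subsidy.

Producer share = 0.8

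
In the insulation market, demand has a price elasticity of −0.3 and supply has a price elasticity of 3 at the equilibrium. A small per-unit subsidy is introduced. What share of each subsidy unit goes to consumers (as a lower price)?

Consumer share = 10/11

For a small subsidy around the equilibrium, the benefit split depends on the relative slopes, which at a point are proportional to the elasticities.
Buyer share = εs/(εs + |εd|) = 3/(3 + 0.3) = 10/11; seller share = |εd|/(εs + |εd|) = 1/11.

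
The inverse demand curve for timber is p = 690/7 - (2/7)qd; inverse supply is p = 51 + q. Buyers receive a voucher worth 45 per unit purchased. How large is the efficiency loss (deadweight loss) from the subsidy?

Pre-subsidy: 690/7 - (2/7)q = 51 + q gives q* = 37 and p* = 88.
With the rebate, buyers effectively pay pb = ps − 45, where ps is the price sellers receive.
On the curves, pb = 690/7 - (2/7)q and ps = 51 + q; the wedge ps − pb = 45 gives 51 + q − (690/7 - (2/7)q) = 45, so q' = 72.
Then pb = 690/7 − (2/7)·72 = 78 and ps = 51 + 1·72 = 123.
The subsidy expands output by 72 − 37 = 35 past the efficient level; on those units the gap between marginal cost and willingness to pay runs from 0 up to 45.
DWL = ½ × 45 × 35 = 787.5.

Deadweight loss = 787.5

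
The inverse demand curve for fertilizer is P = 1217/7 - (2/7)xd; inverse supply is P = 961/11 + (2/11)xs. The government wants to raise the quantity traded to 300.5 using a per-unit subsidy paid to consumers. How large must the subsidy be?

At x = 300.5, from the demand curve buyers pay Pb = 1217/7 − (2/7)·300.5 = 88; from the supply curve sellers need Ps = 961/11 + (2/11)·300.5 = 142.
The subsidy must fill the gap: s = Ps − Pb = 142 − 88 = 54.

Required subsidy s = 54 per unit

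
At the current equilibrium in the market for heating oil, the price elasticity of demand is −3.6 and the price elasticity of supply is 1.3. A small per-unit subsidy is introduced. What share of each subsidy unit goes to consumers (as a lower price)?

For a small subsidy around the equilibrium, the benefit split depends on the relative slopes, which at a point are proportional to the elasticities.
Buyer share = εs/(εs + |εd|) = 1.3/(1.3 + 3.6) = 13/49; seller share = |εd|/(εs + |εd|) = 36/49.

Consumer share = 13/49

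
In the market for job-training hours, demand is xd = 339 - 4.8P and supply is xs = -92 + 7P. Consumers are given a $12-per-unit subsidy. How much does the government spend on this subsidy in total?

Government cost = 140076/59

Pre-subsidy: 339 - 4.8P = -92 + 7P gives P* = 2155/59, x* = 9657/59.
With the rebate, buyers effectively pay Pb = Ps − 12, where Ps is the price sellers receive.
Demand in terms of Ps becomes xd = 339 − 4.8(Ps − 12) = 396.6 - 4.8Ps. Setting this equal to supply: 396.6 - 4.8Ps = -92 + 7Ps, so Ps = 2443/59.
Buyers pay Pb = 2443/59 − 12 = 1735/59; x' = -92 + 7·(2443/59) = 11673/59.
Government outlay = subsidy × quantity = 12 × 11673/59 = 140076/59.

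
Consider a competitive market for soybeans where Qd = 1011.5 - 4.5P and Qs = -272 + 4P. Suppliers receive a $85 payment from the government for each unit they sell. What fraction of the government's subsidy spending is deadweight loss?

Pre-subsidy: 1011.5 - 4.5P = -272 + 4P gives P* = 151, Q* = 332.
With the subsidy, sellers receive Ps = Pb + 85 for each unit, where Pb is the price buyers pay.
Supply in terms of Pb becomes Qs = -272 + 4(Pb + 85) = 68 + 4Pb. Setting this equal to demand: 1011.5 - 4.5Pb = 68 + 4Pb, so Pb = 111.
Sellers receive Ps = 111 + 85 = 196; Q' = 1011.5 − 4.5·111 = 512.
ΔCS = ½(332 + 512)(151 − 111) = 16880; ΔPS = ½(332 + 512)(196 − 151) = 18990.
Government spending = 85 × 512 = 43520.
DWL = ½ × 85 × (512 − 332) = 7650; fraction = 7650 / 43520 = 0.17578125.

DWL / government spending = 0.17578125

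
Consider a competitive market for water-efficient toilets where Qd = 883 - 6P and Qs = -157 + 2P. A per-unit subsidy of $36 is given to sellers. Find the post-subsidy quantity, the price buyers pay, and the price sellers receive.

Q' = 157; buyers pay $121; sellers receive $157

Pre-subsidy: 883 - 6P = -157 + 2P gives P* = 130, Q* = 103.
With the subsidy, sellers receive Ps = Pb + 36 for each unit, where Pb is the price buyers pay.
Supply in terms of Pb becomes Qs = -157 + 2(Pb + 36) = -85 + 2Pb. Setting this equal to demand: 883 - 6Pb = -85 + 2Pb, so Pb = 121.
Sellers receive Ps = 121 + 36 = 157; Q' = 883 − 6·121 = 157.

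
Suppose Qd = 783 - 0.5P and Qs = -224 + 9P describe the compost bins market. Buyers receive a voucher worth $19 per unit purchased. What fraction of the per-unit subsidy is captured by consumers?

Pre-subsidy: 783 - 0.5P = -224 + 9P gives P* = 106, Q* = 730.
With the rebate, buyers effectively pay Pb = Ps − 19, where Ps is the price sellers receive.
Demand in terms of Ps becomes Qd = 783 − 0.5(Ps − 19) = 792.5 - 0.5Ps. Setting this equal to supply: 792.5 - 0.5Ps = -224 + 9Ps, so Ps = 107.
Buyers pay Pb = 107 − 19 = 88; Q' = -224 + 9·107 = 739.
Buyers' price falls by P* − Pb = 106 − 88 = 18; sellers' price rises by Ps − P* = 107 − 106 = 1.
So consumers capture 18/19 = 18/19 of each unit of subsidy.

Consumer share = 18/19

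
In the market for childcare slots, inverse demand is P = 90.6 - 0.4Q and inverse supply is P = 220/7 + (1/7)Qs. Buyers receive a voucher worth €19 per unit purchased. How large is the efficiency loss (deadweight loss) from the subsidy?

Deadweight loss = €332.5

Pre-subsidy: 90.6 - 0.4Q = 220/7 + (1/7)Q gives Q* = 109 and P* = 47.
With the rebate, buyers effectively pay Pb = Ps − 19, where Ps is the price sellers receive.
On the curves, Pb = 90.6 - 0.4Q and Ps = 220/7 + (1/7)Q; the wedge Ps − Pb = 19 gives 220/7 + (1/7)Q − (90.6 - 0.4Q) = 19, so Q' = 144.
Then Pb = 90.6 − 0.4·144 = 33 and Ps = 220/7 + (1/7)·144 = 52.
The subsidy expands output by 144 − 109 = 35 past the efficient level; on those units the gap between marginal cost and willingness to pay runs from 0 up to 19.
DWL = ½ × 19 × 35 = 332.5.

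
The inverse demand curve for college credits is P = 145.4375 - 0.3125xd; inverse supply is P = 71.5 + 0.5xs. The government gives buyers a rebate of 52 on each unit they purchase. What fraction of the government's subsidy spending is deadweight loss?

DWL / government spending = 32/155

Pre-subsidy: 145.4375 - 0.3125x = 71.5 + 0.5x gives x* = 91 and P* = 117.
With the rebate, buyers effectively pay Pb = Ps − 52, where Ps is the price sellers receive.
On the curves, Pb = 145.4375 - 0.3125x and Ps = 71.5 + 0.5x; the wedge Ps − Pb = 52 gives 71.5 + 0.5x − (145.4375 - 0.3125x) = 52, so x' = 155.
Then Pb = 145.4375 − 0.3125·155 = 97 and Ps = 71.5 + 0.5·155 = 149.
ΔCS = ½(91 + 155)(117 − 97) = 2460; ΔPS = ½(91 + 155)(149 − 117) = 3936.
Government spending = 52 × 155 = 8060.
DWL = ½ × 52 × (155 − 91) = 1664; fraction = 1664 / 8060 = 32/155.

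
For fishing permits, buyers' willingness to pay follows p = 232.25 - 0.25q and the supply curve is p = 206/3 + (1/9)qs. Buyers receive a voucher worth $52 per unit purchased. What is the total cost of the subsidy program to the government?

Pre-subsidy: 232.25 - 0.25q = 206/3 + (1/9)q gives q* = 453 and p* = 119.
With the rebate, buyers effectively pay pb = ps − 52, where ps is the price sellers receive.
On the curves, pb = 232.25 - 0.25q and ps = 206/3 + (1/9)q; the wedge ps − pb = 52 gives 206/3 + (1/9)q − (232.25 - 0.25q) = 52, so q' = 597.
Then pb = 232.25 − 0.25·597 = 83 and ps = 206/3 + (1/9)·597 = 135.
Government outlay = subsidy × quantity = 52 × 597 = 31044.

Government cost = $31044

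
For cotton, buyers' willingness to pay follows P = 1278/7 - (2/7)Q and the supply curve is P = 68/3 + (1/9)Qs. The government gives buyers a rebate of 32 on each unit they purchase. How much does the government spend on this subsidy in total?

Government cost = 15475.2

Pre-subsidy: 1278/7 - (2/7)Q = 68/3 + (1/9)Q gives Q* = 402.96 and P* = 67.44.
With the rebate, buyers effectively pay Pb = Ps − 32, where Ps is the price sellers receive.
On the curves, Pb = 1278/7 - (2/7)Q and Ps = 68/3 + (1/9)Q; the wedge Ps − Pb = 32 gives 68/3 + (1/9)Q − (1278/7 - (2/7)Q) = 32, so Q' = 483.6.
Then Pb = 1278/7 − (2/7)·483.6 = 44.4 and Ps = 68/3 + (1/9)·483.6 = 76.4.
Government outlay = subsidy × quantity = 32 × 483.6 = 15475.2.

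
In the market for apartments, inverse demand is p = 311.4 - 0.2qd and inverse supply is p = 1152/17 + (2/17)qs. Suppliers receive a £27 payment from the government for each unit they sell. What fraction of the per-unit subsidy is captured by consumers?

Consumer share = 17/27

Pre-subsidy: 311.4 - 0.2q = 1152/17 + (2/17)q gives q* = 767 and p* = 158.
With the subsidy, sellers receive ps = pb + 27 for each unit, where pb is the price buyers pay.
On the curves, pb = 311.4 - 0.2q and ps = 1152/17 + (2/17)q; the wedge ps − pb = 27 gives 1152/17 + (2/17)q − (311.4 - 0.2q) = 27, so q' = 852.
Then pb = 311.4 − 0.2·852 = 141 and ps = 1152/17 + (2/17)·852 = 168.
Buyers' price falls by p* − pb = 158 − 141 = 17; sellers' price rises by ps − p* = 168 − 158 = 10.
So consumers capture 17/27 = 17/27 of each unit of subsidy.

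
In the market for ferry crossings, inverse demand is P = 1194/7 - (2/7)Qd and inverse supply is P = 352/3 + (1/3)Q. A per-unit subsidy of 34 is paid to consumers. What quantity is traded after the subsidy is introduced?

Q' = 1832/13

Pre-subsidy: 1194/7 - (2/7)Q = 352/3 + (1/3)Q gives Q* = 86 and P* = 146.
With the rebate, buyers effectively pay Pb = Ps − 34, where Ps is the price sellers receive.
On the curves, Pb = 1194/7 - (2/7)Q and Ps = 352/3 + (1/3)Q; the wedge Ps − Pb = 34 gives 352/3 + (1/3)Q − (1194/7 - (2/7)Q) = 34, so Q' = 1832/13.
Then Pb = 1194/7 − (2/7)·(1832/13) = 1694/13 and Ps = 352/3 + (1/3)·(1832/13) = 2136/13.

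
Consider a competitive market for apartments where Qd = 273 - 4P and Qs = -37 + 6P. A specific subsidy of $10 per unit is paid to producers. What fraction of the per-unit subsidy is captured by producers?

Producer share = 0.4

Pre-subsidy: 273 - 4P = -37 + 6P gives P* = 31, Q* = 149.
With the subsidy, sellers receive Ps = Pb + 10 for each unit, where Pb is the price buyers pay.
Supply in terms of Pb becomes Qs = -37 + 6(Pb + 10) = 23 + 6Pb. Setting this equal to demand: 273 - 4Pb = 23 + 6Pb, so Pb = 25.
Sellers receive Ps = 25 + 10 = 35; Q' = 273 − 4·25 = 173.
Buyers' price falls by P* − Pb = 31 − 25 = 6; sellers' price rises by Ps − P* = 35 − 31 = 4.
So producers capture 4/10 = 0.4 of each unit of subsidy.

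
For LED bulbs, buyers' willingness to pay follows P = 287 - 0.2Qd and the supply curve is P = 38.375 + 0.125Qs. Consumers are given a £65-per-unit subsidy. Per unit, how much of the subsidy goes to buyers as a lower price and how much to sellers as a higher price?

Pre-subsidy: 287 - 0.2Q = 38.375 + 0.125Q gives Q* = 765 and P* = 134.
With the rebate, buyers effectively pay Pb = Ps − 65, where Ps is the price sellers receive.
On the curves, Pb = 287 - 0.2Q and Ps = 38.375 + 0.125Q; the wedge Ps − Pb = 65 gives 38.375 + 0.125Q − (287 - 0.2Q) = 65, so Q' = 965.
Then Pb = 287 − 0.2·965 = 94 and Ps = 38.375 + 0.125·965 = 159.
Buyers' price falls by P* − Pb = 134 − 94 = 40; sellers' price rises by Ps − P* = 159 − 134 = 25.

Buyers gain £40 per unit; sellers gain £25 per unit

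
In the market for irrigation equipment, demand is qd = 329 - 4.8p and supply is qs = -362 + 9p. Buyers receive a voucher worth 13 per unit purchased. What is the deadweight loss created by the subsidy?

Deadweight loss = 6084/23

Pre-subsidy: 329 - 4.8p = -362 + 9p gives p* = 3455/69, q* = 2039/23.
With the rebate, buyers effectively pay pb = ps − 13, where ps is the price sellers receive.
Demand in terms of ps becomes qd = 329 − 4.8(ps − 13) = 391.4 - 4.8ps. Setting this equal to supply: 391.4 - 4.8ps = -362 + 9ps, so ps = 3767/69.
Buyers pay pb = 3767/69 − 13 = 2870/69; q' = -362 + 9·(3767/69) = 2975/23.
The subsidy expands output by 2975/23 − 2039/23 = 936/23 past the efficient level; on those units the gap between marginal cost and willingness to pay runs from 0 up to 13.
DWL = ½ × 13 × 936/23 = 6084/23.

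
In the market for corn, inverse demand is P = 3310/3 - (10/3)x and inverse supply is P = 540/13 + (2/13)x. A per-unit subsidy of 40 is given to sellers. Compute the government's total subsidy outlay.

Government cost = 214850/17

Pre-subsidy: 3310/3 - (10/3)x = 540/13 + (2/13)x gives x* = 20705/68 and P* = 3005/34.
With the subsidy, sellers receive Ps = Pb + 40 for each unit, where Pb is the price buyers pay.
On the curves, Pb = 3310/3 - (10/3)x and Ps = 540/13 + (2/13)x; the wedge Ps − Pb = 40 gives 540/13 + (2/13)x − (3310/3 - (10/3)x) = 40, so x' = 21485/68.
Then Pb = 3310/3 − (10/3)·(21485/68) = 1705/34 and Ps = 540/13 + (2/13)·(21485/68) = 3065/34.
Government outlay = subsidy × quantity = 40 × 21485/68 = 214850/17.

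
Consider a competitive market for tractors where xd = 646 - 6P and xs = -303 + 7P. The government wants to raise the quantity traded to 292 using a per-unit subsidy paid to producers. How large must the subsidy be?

At x = 292, invert demand for the buyer price: Pb = (646 − 292)/6 = 59; invert supply for the seller price: Ps = (292 − (-303))/7 = 85.
The subsidy must fill the gap: s = Ps − Pb = 85 − 59 = 26.

Required subsidy s = 26 per unit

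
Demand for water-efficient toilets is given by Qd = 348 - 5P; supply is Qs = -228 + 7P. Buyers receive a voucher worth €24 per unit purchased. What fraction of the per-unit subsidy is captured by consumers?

Pre-subsidy: 348 - 5P = -228 + 7P gives P* = 48, Q* = 108.
With the rebate, buyers effectively pay Pb = Ps − 24, where Ps is the price sellers receive.
Demand in terms of Ps becomes Qd = 348 − 5(Ps − 24) = 468 - 5Ps. Setting this equal to supply: 468 - 5Ps = -228 + 7Ps, so Ps = 58.
Buyers pay Pb = 58 − 24 = 34; Q' = -228 + 7·58 = 178.
Buyers' price falls by P* − Pb = 48 − 34 = 14; sellers' price rises by Ps − P* = 58 − 48 = 10.
So consumers capture 14/24 = 7/12 of each unit of subsidy.

Consumer share = 7/12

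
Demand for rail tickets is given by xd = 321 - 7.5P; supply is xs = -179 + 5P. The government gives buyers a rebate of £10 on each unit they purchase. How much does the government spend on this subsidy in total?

Pre-subsidy: 321 - 7.5P = -179 + 5P gives P* = 40, x* = 21.
With the rebate, buyers effectively pay Pb = Ps − 10, where Ps is the price sellers receive.
Demand in terms of Ps becomes xd = 321 − 7.5(Ps − 10) = 396 - 7.5Ps. Setting this equal to supply: 396 - 7.5Ps = -179 + 5Ps, so Ps = 46.
Buyers pay Pb = 46 − 10 = 36; x' = -179 + 5·46 = 51.
Government outlay = subsidy × quantity = 10 × 51 = 510.

Government cost = £510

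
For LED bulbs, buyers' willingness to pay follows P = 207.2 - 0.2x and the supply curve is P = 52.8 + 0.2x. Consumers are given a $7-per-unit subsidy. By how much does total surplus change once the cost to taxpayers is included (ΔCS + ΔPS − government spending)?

Pre-subsidy: 207.2 - 0.2x = 52.8 + 0.2x gives x* = 386 and P* = 130.
With the rebate, buyers effectively pay Pb = Ps − 7, where Ps is the price sellers receive.
On the curves, Pb = 207.2 - 0.2x and Ps = 52.8 + 0.2x; the wedge Ps − Pb = 7 gives 52.8 + 0.2x − (207.2 - 0.2x) = 7, so x' = 403.5.
Then Pb = 207.2 − 0.2·403.5 = 126.5 and Ps = 52.8 + 0.2·403.5 = 133.5.
ΔCS = ½(386 + 403.5)(130 − 126.5) = 1381.625; ΔPS = ½(386 + 403.5)(133.5 − 130) = 1381.625.
Government spending = 7 × 403.5 = 2824.5.
Net change = 1381.625 + 1381.625 − 2824.5 = -61.25. The loss equals the DWL triangle ½·7·17.5.

Net change in total surplus = -$61.25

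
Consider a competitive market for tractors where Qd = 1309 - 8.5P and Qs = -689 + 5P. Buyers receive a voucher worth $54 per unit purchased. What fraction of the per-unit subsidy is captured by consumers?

Consumer share = 10/27

Pre-subsidy: 1309 - 8.5P = -689 + 5P gives P* = 148, Q* = 51.
With the rebate, buyers effectively pay Pb = Ps − 54, where Ps is the price sellers receive.
Demand in terms of Ps becomes Qd = 1309 − 8.5(Ps − 54) = 1768 - 8.5Ps. Setting this equal to supply: 1768 - 8.5Ps = -689 + 5Ps, so Ps = 182.
Buyers pay Pb = 182 − 54 = 128; Q' = -689 + 5·182 = 221.
Buyers' price falls by P* − Pb = 148 − 128 = 20; sellers' price rises by Ps − P* = 182 − 148 = 34.
So consumers capture 20/54 = 10/27 of each unit of subsidy.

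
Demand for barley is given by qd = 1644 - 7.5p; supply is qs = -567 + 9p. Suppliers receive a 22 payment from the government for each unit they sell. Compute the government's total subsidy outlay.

Pre-subsidy: 1644 - 7.5p = -567 + 9p gives p* = 134, q* = 639.
With the subsidy, sellers receive ps = pb + 22 for each unit, where pb is the price buyers pay.
Supply in terms of pb becomes qs = -567 + 9(pb + 22) = -369 + 9pb. Setting this equal to demand: 1644 - 7.5pb = -369 + 9pb, so pb = 122.
Sellers receive ps = 122 + 22 = 144; q' = 1644 − 7.5·122 = 729.
Government outlay = subsidy × quantity = 22 × 729 = 16038.

Government cost = 16038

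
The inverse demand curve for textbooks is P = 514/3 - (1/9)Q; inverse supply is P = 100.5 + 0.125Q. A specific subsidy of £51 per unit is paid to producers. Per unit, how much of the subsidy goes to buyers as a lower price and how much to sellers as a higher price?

Pre-subsidy: 514/3 - (1/9)Q = 100.5 + 0.125Q gives Q* = 300 and P* = 138.
With the subsidy, sellers receive Ps = Pb + 51 for each unit, where Pb is the price buyers pay.
On the curves, Pb = 514/3 - (1/9)Q and Ps = 100.5 + 0.125Q; the wedge Ps − Pb = 51 gives 100.5 + 0.125Q − (514/3 - (1/9)Q) = 51, so Q' = 516.
Then Pb = 514/3 − (1/9)·516 = 114 and Ps = 100.5 + 0.125·516 = 165.
Buyers' price falls by P* − Pb = 138 − 114 = 24; sellers' price rises by Ps − P* = 165 − 138 = 27.

Buyers gain £24 per unit; sellers gain £27 per unit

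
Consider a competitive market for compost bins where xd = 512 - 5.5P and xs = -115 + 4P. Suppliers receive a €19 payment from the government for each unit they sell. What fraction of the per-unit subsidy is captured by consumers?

Consumer share = 8/19

Pre-subsidy: 512 - 5.5P = -115 + 4P gives P* = 66, x* = 149.
With the subsidy, sellers receive Ps = Pb + 19 for each unit, where Pb is the price buyers pay.
Supply in terms of Pb becomes xs = -115 + 4(Pb + 19) = -39 + 4Pb. Setting this equal to demand: 512 - 5.5Pb = -39 + 4Pb, so Pb = 58.
Sellers receive Ps = 58 + 19 = 77; x' = 512 − 5.5·58 = 193.
Buyers' price falls by P* − Pb = 66 − 58 = 8; sellers' price rises by Ps − P* = 77 − 66 = 11.
So consumers capture 8/19 = 8/19 of each unit of subsidy.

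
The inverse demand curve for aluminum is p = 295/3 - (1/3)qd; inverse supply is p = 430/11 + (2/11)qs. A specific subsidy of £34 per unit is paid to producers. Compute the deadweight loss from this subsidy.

Deadweight loss = £1122

Pre-subsidy: 295/3 - (1/3)q = 430/11 + (2/11)q gives q* = 115 and p* = 60.
With the subsidy, sellers receive ps = pb + 34 for each unit, where pb is the price buyers pay.
On the curves, pb = 295/3 - (1/3)q and ps = 430/11 + (2/11)q; the wedge ps − pb = 34 gives 430/11 + (2/11)q − (295/3 - (1/3)q) = 34, so q' = 181.
Then pb = 295/3 − (1/3)·181 = 38 and ps = 430/11 + (2/11)·181 = 72.
The subsidy expands output by 181 − 115 = 66 past the efficient level; on those units the gap between marginal cost and willingness to pay runs from 0 up to 34.
DWL = ½ × 34 × 66 = 1122.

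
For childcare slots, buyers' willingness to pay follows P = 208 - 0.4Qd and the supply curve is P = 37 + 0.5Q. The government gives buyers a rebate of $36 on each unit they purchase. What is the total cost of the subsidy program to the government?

Government cost = $8280

Pre-subsidy: 208 - 0.4Q = 37 + 0.5Q gives Q* = 190 and P* = 132.
With the rebate, buyers effectively pay Pb = Ps − 36, where Ps is the price sellers receive.
On the curves, Pb = 208 - 0.4Q and Ps = 37 + 0.5Q; the wedge Ps − Pb = 36 gives 37 + 0.5Q − (208 - 0.4Q) = 36, so Q' = 230.
Then Pb = 208 − 0.4·230 = 116 and Ps = 37 + 0.5·230 = 152.
Government outlay = subsidy × quantity = 36 × 230 = 8280.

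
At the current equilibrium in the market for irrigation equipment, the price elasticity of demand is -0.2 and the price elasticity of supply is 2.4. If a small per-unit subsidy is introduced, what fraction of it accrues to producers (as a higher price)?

For a small subsidy around the equilibrium, the benefit split depends on the relative slopes, which at a point are proportional to the elasticities.
Buyer share = εs/(εs + |εd|) = 2.4/(2.4 + 0.2) = 12/13; seller share = |εd|/(εs + |εd|) = 1/13.
So producers capture 1/13 of the subsidy.

Producer share = 1/13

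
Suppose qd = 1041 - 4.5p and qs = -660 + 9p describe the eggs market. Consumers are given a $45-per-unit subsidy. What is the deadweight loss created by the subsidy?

Deadweight loss = $3037.5

Pre-subsidy: 1041 - 4.5p = -660 + 9p gives p* = 126, q* = 474.
With the rebate, buyers effectively pay pb = ps − 45, where ps is the price sellers receive.
Demand in terms of ps becomes qd = 1041 − 4.5(ps − 45) = 1243.5 - 4.5ps. Setting this equal to supply: 1243.5 - 4.5ps = -660 + 9ps, so ps = 141.
Buyers pay pb = 141 − 45 = 96; q' = -660 + 9·141 = 609.
The subsidy expands output by 609 − 474 = 135 past the efficient level; on those units the gap between marginal cost and willingness to pay runs from 0 up to 45.
DWL = ½ × 45 × 135 = 3037.5.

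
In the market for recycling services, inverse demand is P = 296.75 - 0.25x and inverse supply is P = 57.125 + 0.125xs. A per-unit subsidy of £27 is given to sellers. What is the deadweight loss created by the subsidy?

Deadweight loss = £972

Pre-subsidy: 296.75 - 0.25x = 57.125 + 0.125x gives x* = 639 and P* = 137.
With the subsidy, sellers receive Ps = Pb + 27 for each unit, where Pb is the price buyers pay.
On the curves, Pb = 296.75 - 0.25x and Ps = 57.125 + 0.125x; the wedge Ps − Pb = 27 gives 57.125 + 0.125x − (296.75 - 0.25x) = 27, so x' = 711.
Then Pb = 296.75 − 0.25·711 = 119 and Ps = 57.125 + 0.125·711 = 146.
The subsidy expands output by 711 − 639 = 72 past the efficient level; on those units the gap between marginal cost and willingness to pay runs from 0 up to 27.
DWL = ½ × 27 × 72 = 972.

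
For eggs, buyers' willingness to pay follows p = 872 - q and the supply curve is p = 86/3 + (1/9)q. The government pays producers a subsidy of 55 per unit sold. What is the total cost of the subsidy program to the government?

Government cost = 44467.5

Pre-subsidy: 872 - q = 86/3 + (1/9)q gives q* = 759 and p* = 113.
With the subsidy, sellers receive ps = pb + 55 for each unit, where pb is the price buyers pay.
On the curves, pb = 872 - q and ps = 86/3 + (1/9)q; the wedge ps − pb = 55 gives 86/3 + (1/9)q − (872 - q) = 55, so q' = 808.5.
Then pb = 872 − 1·808.5 = 63.5 and ps = 86/3 + (1/9)·808.5 = 118.5.
Government outlay = subsidy × quantity = 55 × 808.5 = 44467.5.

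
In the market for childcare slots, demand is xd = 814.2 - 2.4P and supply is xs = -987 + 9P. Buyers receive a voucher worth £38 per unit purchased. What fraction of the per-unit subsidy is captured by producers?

Pre-subsidy: 814.2 - 2.4P = -987 + 9P gives P* = 158, x* = 435.
With the rebate, buyers effectively pay Pb = Ps − 38, where Ps is the price sellers receive.
Demand in terms of Ps becomes xd = 814.2 − 2.4(Ps − 38) = 905.4 - 2.4Ps. Setting this equal to supply: 905.4 - 2.4Ps = -987 + 9Ps, so Ps = 166.
Buyers pay Pb = 166 − 38 = 128; x' = -987 + 9·166 = 507.
Buyers' price falls by P* − Pb = 158 − 128 = 30; sellers' price rises by Ps − P* = 166 − 158 = 8.
So producers capture 8/38 = 4/19 of each unit of subsidy.

Producer share = 4/19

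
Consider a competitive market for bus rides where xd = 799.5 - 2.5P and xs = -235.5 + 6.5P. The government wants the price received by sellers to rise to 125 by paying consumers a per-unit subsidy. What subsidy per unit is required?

At a seller price of 125, quantity supplied is -235.5 + 6.5·125 = 577.
Buyers absorb 577 only when they pay Pb with 799.5 − 2.5·Pb = 577, i.e. Pb = 89.
s = Ps − Pb = 125 − 89 = 36.

Required subsidy s = 36 per unit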